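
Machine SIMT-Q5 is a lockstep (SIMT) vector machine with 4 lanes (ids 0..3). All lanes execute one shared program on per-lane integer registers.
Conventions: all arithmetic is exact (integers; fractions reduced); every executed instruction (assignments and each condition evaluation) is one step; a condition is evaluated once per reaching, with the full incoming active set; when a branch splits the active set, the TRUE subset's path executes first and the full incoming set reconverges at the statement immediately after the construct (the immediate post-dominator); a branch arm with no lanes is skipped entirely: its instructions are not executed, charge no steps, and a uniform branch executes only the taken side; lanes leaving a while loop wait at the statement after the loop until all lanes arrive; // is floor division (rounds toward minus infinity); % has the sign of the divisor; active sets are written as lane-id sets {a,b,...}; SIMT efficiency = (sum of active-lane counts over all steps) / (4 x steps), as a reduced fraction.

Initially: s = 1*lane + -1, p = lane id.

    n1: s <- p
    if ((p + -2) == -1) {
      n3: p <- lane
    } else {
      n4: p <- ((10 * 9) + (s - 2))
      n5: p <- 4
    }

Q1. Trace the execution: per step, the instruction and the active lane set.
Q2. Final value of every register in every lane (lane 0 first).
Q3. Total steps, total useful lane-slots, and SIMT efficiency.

step 0: s <- p                       {0,1,2,3}
step 1: eval ((p + -2) == -1)        {0,1,2,3}
step 2: p <- lane                    {1}
step 3: p <- ((10 * 9) + (s - 2))    {0,2,3}
step 4: p <- 4                       {0,2,3}

Answer: 5 steps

s: 0,1,2,3
p: 4,1,4,4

steps = 5; useful = 15; efficiency = 15/20 = 3/4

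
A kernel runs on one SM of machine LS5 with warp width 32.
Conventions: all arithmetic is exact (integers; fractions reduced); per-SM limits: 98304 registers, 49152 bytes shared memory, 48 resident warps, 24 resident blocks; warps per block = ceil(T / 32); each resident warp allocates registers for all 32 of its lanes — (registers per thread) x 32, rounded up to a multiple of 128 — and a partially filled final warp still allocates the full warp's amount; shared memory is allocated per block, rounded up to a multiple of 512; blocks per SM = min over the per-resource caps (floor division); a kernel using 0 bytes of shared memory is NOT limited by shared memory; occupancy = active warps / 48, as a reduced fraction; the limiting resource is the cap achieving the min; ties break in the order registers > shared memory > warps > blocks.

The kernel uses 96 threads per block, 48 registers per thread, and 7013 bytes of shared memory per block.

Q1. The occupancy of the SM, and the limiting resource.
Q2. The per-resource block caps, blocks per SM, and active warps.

Answer: occupancy 3/8, limited by shared memory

registers: 21 blocks
shared memory: 6 blocks
warps: 16 blocks
blocks: 24 blocks

Answer: 6 blocks, 18 active warps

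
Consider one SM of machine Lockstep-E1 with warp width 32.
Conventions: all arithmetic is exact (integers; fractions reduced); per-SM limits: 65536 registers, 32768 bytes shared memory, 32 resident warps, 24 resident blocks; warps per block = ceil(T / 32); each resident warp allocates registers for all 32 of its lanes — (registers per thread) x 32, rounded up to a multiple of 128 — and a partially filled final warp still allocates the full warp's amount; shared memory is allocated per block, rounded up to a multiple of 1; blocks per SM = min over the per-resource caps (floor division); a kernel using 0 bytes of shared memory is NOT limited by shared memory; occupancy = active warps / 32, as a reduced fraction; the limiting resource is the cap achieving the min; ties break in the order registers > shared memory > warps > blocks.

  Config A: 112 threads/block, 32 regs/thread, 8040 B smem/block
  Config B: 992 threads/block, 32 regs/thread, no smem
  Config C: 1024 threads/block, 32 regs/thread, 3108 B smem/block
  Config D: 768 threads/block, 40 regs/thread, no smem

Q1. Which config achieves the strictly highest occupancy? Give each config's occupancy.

occupancies: A 1/2, B 31/32, C 1, D 3/4

Answer: C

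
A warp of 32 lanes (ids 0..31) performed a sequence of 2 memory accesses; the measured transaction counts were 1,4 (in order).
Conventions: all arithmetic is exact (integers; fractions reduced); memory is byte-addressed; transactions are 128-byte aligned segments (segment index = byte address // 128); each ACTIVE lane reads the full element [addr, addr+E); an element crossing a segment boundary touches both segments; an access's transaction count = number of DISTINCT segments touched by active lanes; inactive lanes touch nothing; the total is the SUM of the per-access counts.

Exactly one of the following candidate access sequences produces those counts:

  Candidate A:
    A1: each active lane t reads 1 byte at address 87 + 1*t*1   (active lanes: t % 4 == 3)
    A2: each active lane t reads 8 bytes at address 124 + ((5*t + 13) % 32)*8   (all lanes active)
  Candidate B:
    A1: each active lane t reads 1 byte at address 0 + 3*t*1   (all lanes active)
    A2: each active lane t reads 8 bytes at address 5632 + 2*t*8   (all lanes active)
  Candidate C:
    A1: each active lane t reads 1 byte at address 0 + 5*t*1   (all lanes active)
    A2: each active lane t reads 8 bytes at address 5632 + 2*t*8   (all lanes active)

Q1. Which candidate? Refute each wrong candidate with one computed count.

A: A2 gives 3 transactions, not 4
C: A1 gives 2 transactions, not 1
B: all counts match (1,4)

Answer: B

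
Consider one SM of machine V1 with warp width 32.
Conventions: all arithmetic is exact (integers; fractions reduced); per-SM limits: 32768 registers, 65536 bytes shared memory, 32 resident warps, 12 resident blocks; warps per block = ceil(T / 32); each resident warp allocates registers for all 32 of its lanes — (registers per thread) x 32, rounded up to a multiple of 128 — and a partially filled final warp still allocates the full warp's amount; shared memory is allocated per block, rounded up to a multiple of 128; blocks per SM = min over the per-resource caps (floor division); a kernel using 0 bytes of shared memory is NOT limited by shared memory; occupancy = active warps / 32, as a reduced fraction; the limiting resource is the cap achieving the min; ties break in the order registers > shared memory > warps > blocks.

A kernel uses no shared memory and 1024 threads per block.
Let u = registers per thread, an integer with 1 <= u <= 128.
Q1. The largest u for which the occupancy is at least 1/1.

Answer: u = 32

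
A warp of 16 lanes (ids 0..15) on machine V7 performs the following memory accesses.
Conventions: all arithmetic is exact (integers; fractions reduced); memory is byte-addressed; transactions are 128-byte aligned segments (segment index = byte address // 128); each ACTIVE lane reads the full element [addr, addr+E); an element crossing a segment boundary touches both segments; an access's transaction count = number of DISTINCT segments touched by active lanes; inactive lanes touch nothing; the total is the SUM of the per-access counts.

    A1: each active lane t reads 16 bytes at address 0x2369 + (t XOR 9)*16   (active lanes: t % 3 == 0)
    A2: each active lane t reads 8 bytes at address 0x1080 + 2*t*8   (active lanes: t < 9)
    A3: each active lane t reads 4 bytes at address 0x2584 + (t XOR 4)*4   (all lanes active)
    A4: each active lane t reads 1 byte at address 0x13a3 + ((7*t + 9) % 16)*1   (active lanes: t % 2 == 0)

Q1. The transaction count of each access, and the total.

A1: 3 transactions
A2: 2 transactions
A3: 1 transaction
A4: 1 transaction

Answer: 3,2,1,1; total 7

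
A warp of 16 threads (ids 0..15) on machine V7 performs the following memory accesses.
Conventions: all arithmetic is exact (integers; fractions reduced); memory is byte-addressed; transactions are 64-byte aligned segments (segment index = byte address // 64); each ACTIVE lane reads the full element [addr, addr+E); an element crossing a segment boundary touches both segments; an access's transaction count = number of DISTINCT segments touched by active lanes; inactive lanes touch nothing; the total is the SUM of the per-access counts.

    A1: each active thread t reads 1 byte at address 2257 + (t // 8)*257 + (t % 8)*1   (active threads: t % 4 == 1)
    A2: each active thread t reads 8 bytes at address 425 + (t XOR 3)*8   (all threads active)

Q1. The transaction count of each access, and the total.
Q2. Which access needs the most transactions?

A1: 2 transactions
A2: 3 transactions

Answer: 2,3; total 5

Answer: A2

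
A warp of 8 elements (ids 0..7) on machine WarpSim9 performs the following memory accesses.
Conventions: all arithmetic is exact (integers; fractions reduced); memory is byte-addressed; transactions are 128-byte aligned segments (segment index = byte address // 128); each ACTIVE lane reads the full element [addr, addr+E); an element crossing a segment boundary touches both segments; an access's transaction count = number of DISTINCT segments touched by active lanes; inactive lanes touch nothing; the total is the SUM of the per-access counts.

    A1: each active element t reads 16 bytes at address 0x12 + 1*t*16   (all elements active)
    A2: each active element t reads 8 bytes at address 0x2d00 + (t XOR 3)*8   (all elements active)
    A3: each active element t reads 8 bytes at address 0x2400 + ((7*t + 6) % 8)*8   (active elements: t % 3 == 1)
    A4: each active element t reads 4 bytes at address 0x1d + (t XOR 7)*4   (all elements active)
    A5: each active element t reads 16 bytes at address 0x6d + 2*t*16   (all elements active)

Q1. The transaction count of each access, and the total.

A1: 2 transactions
A2: 1 transaction
A3: 1 transaction
A4: 1 transaction
A5: 3 transactions

Answer: 2,1,1,1,3; total 8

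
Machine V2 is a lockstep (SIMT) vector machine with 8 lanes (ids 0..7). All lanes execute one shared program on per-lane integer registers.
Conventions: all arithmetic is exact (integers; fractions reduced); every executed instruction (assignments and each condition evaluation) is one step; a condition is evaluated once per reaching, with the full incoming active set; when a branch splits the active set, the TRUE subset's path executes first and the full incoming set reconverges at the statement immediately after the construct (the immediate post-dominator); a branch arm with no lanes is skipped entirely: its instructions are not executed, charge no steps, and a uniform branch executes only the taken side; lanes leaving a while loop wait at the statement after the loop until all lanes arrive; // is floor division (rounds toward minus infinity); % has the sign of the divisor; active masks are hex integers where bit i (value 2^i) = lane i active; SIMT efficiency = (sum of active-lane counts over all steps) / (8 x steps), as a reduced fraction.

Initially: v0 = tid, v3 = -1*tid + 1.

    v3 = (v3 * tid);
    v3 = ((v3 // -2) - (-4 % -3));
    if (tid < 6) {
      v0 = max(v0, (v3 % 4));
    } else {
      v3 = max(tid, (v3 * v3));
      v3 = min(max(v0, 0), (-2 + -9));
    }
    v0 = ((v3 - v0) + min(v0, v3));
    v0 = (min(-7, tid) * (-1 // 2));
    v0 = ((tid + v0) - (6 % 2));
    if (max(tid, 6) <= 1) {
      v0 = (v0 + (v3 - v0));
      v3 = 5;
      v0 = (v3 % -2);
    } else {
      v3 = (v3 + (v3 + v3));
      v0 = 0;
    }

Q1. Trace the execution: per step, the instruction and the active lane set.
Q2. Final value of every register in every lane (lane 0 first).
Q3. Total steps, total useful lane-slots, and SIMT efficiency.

step 0: v3 <- (v3 * tid)             0xff
step 1: v3 <- ((v3 // -2) - (-4 % -3)) 0xff
step 2: eval (tid < 6)               0xff
step 3: v0 <- max(v0, (v3 % 4))      0x3f
step 4: v3 <- max(tid, (v3 * v3))    0xc0
step 5: v3 <- min(max(v0, 0), (-2 + -9)) 0xc0
step 6: v0 <- ((v3 - v0) + min(v0, v3)) 0xff
step 7: v0 <- (min(-7, tid) * (-1 // 2)) 0xff
step 8: v0 <- ((tid + v0) - (6 % 2)) 0xff
step 9: eval (max(tid, 6) <= 1)      0xff
step 10: v3 <- (v3 + (v3 + v3))       0xff
step 11: v0 <- 0                      0xff

Answer: 12 steps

v0: 0,0,0,0,0,0,0,0
v3: 3,3,6,12,21,33,-33,-33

steps = 12; useful = 82; efficiency = 82/96 = 41/48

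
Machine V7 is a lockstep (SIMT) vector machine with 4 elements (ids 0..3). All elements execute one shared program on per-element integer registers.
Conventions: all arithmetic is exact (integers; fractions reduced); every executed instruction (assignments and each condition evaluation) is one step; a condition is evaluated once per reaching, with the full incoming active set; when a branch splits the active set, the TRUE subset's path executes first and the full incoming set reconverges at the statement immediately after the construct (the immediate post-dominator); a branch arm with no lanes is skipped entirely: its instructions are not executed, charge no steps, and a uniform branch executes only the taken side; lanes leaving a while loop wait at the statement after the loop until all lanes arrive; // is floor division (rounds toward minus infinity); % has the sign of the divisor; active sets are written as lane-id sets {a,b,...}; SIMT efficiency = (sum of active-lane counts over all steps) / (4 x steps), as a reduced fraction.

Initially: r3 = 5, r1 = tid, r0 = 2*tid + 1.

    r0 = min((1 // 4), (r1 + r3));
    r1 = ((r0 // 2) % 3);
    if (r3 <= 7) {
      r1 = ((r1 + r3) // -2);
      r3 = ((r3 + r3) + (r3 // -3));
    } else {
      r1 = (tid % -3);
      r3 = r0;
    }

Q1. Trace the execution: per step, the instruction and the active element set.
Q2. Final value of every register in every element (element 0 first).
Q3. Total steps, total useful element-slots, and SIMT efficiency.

step 0: r0 <- min((1 // 4), (r1 + r3)) {0,1,2,3}
step 1: r1 <- ((r0 // 2) % 3)        {0,1,2,3}
step 2: eval (r3 <= 7)               {0,1,2,3}
step 3: r1 <- ((r1 + r3) // -2)      {0,1,2,3}
step 4: r3 <- ((r3 + r3) + (r3 // -3)) {0,1,2,3}

Answer: 5 steps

r3: 8,8,8,8
r1: -3,-3,-3,-3
r0: 0,0,0,0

steps = 5; useful = 20; efficiency = 20/20 = 1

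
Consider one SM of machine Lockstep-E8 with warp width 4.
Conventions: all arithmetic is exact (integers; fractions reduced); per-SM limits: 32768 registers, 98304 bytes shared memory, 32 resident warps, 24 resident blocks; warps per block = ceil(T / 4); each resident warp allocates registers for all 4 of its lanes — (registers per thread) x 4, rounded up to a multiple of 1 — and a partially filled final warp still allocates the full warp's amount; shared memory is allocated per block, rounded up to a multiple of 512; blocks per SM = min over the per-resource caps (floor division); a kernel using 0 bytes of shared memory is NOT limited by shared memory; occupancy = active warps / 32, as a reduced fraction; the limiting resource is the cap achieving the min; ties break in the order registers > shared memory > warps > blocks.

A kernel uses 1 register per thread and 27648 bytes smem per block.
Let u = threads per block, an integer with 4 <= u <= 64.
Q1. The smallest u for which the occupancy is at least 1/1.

Answer: u = 61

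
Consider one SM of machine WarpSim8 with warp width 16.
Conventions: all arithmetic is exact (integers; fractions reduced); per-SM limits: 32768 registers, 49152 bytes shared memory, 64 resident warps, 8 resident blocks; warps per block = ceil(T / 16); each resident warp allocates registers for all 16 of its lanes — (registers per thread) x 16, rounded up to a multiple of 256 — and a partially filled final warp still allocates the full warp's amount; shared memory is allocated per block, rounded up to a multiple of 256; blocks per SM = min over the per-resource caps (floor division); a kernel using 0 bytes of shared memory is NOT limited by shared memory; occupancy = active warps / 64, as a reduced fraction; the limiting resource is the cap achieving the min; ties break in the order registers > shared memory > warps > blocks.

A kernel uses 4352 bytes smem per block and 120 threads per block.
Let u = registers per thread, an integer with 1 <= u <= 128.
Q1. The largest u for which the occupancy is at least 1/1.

Answer: u = 32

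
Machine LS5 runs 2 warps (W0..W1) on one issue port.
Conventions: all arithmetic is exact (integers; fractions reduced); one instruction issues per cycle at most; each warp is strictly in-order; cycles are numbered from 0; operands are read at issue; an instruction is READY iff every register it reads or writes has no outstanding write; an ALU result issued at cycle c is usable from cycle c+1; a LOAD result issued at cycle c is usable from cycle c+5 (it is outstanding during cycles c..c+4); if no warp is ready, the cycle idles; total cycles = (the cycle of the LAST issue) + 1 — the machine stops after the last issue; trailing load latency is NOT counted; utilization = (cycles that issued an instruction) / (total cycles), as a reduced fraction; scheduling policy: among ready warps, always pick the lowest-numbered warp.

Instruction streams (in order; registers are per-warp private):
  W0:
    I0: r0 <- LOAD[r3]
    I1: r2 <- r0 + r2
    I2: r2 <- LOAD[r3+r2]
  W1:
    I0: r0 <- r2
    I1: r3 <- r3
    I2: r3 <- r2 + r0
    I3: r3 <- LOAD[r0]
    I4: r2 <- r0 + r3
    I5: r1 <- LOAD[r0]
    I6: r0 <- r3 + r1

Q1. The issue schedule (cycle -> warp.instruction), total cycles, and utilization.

cycle 0: W0.I0
cycle 1: W1.I0
cycle 2: W1.I1
cycle 3: W1.I2
cycle 4: W1.I3
cycle 5: W0.I1
cycle 6: W0.I2
cycle 7: idle
cycle 8: idle
cycle 9: W1.I4
cycle 10: W1.I5
cycle 11: idle
cycle 12: idle
cycle 13: idle
cycle 14: idle
cycle 15: W1.I6

Answer: 16 cycles, utilization 5/8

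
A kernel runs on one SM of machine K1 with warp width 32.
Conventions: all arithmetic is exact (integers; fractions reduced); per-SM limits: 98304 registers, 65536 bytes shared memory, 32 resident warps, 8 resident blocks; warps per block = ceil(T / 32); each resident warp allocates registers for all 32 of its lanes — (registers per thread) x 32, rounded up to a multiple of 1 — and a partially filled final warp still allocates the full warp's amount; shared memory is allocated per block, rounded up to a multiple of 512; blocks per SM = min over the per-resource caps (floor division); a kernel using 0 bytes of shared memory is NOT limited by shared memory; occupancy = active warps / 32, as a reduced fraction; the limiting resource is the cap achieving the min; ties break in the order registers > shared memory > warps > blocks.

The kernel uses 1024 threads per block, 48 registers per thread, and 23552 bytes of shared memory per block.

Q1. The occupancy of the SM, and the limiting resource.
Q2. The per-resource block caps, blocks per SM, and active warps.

Answer: occupancy 1, limited by warps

registers: 2 blocks
shared memory: 2 blocks
warps: 1 block
blocks: 8 blocks

Answer: 1 block, 32 active warps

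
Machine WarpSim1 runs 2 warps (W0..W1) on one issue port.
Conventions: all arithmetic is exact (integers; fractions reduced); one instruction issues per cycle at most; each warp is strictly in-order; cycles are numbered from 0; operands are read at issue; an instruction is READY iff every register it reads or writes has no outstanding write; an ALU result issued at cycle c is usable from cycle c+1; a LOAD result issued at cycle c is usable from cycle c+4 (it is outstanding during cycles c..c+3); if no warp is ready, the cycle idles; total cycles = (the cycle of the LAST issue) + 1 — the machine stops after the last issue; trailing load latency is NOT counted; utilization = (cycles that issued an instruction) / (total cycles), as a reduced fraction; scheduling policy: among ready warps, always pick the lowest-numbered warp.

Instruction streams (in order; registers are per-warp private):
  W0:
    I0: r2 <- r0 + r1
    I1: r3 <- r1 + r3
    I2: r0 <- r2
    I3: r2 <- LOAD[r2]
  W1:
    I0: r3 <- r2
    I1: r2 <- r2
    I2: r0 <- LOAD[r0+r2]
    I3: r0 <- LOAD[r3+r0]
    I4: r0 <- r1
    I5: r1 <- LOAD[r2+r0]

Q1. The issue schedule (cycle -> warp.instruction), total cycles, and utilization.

cycle 0: W0.I0
cycle 1: W0.I1
cycle 2: W0.I2
cycle 3: W0.I3
cycle 4: W1.I0
cycle 5: W1.I1
cycle 6: W1.I2
cycle 7: idle
cycle 8: idle
cycle 9: idle
cycle 10: W1.I3
cycle 11: idle
cycle 12: idle
cycle 13: idle
cycle 14: W1.I4
cycle 15: W1.I5

Answer: 16 cycles, utilization 5/8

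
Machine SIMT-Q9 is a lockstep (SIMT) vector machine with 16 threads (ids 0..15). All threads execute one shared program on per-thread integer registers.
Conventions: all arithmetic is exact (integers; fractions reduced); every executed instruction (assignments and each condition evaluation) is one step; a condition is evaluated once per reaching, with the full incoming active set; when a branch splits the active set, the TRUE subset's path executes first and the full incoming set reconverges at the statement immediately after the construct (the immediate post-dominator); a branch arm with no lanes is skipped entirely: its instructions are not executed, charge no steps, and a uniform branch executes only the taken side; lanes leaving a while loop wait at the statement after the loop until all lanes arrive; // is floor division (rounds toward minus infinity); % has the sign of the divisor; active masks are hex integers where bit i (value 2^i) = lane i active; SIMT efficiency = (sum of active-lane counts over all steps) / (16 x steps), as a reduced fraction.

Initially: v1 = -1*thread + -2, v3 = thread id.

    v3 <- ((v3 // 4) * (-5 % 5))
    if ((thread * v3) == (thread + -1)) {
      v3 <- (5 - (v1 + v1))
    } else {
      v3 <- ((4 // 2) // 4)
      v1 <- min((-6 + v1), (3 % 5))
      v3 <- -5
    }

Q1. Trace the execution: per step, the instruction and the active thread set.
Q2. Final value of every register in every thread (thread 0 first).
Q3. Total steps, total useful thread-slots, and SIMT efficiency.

step 0: v3 <- ((v3 // 4) * (-5 % 5)) 0xffff
step 1: eval ((thread * v3) == (thread + -1)) 0xffff
step 2: v3 <- (5 - (v1 + v1))        0x0002
step 3: v3 <- ((4 // 2) // 4)        0xfffd
step 4: v1 <- min((-6 + v1), (3 % 5)) 0xfffd
step 5: v3 <- -5                     0xfffd

Answer: 6 steps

v1: -8,-3,-10,-11,-12,-13,-14,-15,-16,-17,-18,-19,-20,-21,-22,-23
v3: -5,11,-5,-5,-5,-5,-5,-5,-5,-5,-5,-5,-5,-5,-5,-5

steps = 6; useful = 78; efficiency = 78/96 = 13/16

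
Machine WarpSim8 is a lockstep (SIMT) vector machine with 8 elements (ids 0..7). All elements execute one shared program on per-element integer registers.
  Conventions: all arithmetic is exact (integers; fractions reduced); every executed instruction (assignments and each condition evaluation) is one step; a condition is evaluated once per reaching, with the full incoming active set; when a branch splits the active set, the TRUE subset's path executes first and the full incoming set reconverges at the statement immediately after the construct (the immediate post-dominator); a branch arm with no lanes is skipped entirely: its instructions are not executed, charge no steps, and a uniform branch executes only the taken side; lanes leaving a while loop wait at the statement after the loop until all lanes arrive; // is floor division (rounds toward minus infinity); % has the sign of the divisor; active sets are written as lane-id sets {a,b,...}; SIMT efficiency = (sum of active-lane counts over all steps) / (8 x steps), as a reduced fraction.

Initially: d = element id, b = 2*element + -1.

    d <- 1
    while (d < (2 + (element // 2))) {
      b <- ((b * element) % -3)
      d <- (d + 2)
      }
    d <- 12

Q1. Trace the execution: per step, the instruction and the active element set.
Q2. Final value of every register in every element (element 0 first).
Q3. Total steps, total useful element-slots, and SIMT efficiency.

step 0: d <- 1                       {0,1,2,3,4,5,6,7}
step 1: eval (d < (2 + (element // 2))) {0,1,2,3,4,5,6,7}
step 2: b <- ((b * element) % -3)    {0,1,2,3,4,5,6,7}
step 3: d <- (d + 2)                 {0,1,2,3,4,5,6,7}
step 4: eval (d < (2 + (element // 2))) {0,1,2,3,4,5,6,7}
step 5: b <- ((b * element) % -3)    {4,5,6,7}
step 6: d <- (d + 2)                 {4,5,6,7}
step 7: eval (d < (2 + (element // 2))) {4,5,6,7}
step 8: d <- 12                      {0,1,2,3,4,5,6,7}

Answer: 9 steps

d: 12,12,12,12,12,12,12,12
b: 0,-2,0,0,-2,0,0,-2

steps = 9; useful = 60; efficiency = 60/72 = 5/6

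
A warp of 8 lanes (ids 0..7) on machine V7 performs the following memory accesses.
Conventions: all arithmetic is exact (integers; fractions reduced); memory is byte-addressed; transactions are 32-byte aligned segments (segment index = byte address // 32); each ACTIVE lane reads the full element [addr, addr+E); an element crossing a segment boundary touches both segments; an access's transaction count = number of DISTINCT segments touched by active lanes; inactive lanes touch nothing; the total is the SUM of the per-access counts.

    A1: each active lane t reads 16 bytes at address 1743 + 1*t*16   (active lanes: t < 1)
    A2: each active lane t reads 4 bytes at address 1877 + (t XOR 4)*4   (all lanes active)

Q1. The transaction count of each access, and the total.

A1: 1 transaction
A2: 2 transactions

Answer: 1,2; total 3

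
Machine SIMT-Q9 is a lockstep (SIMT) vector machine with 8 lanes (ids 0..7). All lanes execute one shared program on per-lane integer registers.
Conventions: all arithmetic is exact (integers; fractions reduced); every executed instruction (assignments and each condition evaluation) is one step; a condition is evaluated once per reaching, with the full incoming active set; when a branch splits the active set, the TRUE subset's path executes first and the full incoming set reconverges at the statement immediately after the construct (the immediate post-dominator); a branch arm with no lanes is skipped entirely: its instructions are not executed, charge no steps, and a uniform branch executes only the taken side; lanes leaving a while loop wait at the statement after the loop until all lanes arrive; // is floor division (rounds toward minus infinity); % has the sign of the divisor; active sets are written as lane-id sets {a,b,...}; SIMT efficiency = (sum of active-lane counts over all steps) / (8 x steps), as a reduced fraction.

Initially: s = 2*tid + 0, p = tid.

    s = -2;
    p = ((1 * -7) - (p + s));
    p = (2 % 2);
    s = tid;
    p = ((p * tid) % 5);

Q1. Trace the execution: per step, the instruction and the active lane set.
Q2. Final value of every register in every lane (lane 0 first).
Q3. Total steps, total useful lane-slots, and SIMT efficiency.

step 0: s <- -2                      {0,1,2,3,4,5,6,7}
step 1: p <- ((1 * -7) - (p + s))    {0,1,2,3,4,5,6,7}
step 2: p <- (2 % 2)                 {0,1,2,3,4,5,6,7}
step 3: s <- tid                     {0,1,2,3,4,5,6,7}
step 4: p <- ((p * tid) % 5)         {0,1,2,3,4,5,6,7}

Answer: 5 steps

s: 0,1,2,3,4,5,6,7
p: 0,0,0,0,0,0,0,0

steps = 5; useful = 40; efficiency = 40/40 = 1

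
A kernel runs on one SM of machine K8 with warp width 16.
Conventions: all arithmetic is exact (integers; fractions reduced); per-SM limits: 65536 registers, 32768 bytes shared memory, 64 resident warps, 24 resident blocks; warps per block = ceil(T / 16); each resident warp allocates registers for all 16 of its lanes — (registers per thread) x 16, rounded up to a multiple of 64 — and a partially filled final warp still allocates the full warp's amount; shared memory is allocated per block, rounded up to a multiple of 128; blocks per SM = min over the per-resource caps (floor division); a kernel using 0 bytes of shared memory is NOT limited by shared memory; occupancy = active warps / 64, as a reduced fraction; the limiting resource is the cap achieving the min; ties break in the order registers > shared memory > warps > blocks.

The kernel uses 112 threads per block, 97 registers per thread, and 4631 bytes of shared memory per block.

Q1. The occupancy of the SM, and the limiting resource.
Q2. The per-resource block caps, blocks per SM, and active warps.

Answer: occupancy 35/64, limited by registers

registers: 5 blocks
shared memory: 6 blocks
warps: 9 blocks
blocks: 24 blocks

Answer: 5 blocks, 35 active warps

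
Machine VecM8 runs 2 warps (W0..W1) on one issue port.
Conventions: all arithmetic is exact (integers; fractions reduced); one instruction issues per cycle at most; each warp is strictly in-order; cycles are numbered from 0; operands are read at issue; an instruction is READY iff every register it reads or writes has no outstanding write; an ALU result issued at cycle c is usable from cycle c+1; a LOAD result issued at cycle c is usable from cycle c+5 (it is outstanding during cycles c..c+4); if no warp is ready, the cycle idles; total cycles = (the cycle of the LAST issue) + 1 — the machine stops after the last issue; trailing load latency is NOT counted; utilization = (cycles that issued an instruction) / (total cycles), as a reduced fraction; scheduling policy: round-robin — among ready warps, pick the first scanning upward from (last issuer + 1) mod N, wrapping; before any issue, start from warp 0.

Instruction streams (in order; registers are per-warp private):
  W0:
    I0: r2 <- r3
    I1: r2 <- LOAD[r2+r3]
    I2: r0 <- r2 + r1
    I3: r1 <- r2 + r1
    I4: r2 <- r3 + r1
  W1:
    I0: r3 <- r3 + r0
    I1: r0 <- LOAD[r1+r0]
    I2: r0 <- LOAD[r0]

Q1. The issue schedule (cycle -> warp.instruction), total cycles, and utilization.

cycle 0: W0.I0
cycle 1: W1.I0
cycle 2: W0.I1
cycle 3: W1.I1
cycle 4: idle
cycle 5: idle
cycle 6: idle
cycle 7: W0.I2
cycle 8: W1.I2
cycle 9: W0.I3
cycle 10: W0.I4

Answer: 11 cycles, utilization 8/11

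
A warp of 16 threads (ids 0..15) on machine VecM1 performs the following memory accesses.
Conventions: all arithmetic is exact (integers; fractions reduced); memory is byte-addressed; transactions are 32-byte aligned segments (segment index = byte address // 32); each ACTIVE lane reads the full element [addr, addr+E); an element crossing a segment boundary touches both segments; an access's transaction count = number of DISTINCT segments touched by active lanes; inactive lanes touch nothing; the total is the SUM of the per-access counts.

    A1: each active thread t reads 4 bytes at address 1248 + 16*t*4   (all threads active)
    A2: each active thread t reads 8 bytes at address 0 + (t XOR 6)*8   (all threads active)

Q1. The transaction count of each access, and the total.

A1: 16 transactions
A2: 4 transactions

Answer: 16,4; total 20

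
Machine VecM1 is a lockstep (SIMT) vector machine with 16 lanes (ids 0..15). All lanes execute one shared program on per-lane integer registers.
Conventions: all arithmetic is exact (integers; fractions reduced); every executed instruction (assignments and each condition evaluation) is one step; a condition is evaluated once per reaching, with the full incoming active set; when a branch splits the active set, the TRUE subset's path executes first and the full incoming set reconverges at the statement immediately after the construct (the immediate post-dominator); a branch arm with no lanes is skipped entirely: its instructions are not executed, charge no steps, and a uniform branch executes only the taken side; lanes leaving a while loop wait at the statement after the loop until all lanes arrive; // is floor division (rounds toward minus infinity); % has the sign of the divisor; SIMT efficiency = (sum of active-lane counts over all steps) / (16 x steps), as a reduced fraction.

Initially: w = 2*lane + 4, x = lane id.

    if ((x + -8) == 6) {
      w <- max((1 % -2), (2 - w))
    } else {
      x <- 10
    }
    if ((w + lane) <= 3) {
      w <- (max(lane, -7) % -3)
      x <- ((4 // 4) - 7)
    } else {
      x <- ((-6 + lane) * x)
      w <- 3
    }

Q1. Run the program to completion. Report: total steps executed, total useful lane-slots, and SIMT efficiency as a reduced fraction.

Answer: 6 steps, 80 useful, 5/6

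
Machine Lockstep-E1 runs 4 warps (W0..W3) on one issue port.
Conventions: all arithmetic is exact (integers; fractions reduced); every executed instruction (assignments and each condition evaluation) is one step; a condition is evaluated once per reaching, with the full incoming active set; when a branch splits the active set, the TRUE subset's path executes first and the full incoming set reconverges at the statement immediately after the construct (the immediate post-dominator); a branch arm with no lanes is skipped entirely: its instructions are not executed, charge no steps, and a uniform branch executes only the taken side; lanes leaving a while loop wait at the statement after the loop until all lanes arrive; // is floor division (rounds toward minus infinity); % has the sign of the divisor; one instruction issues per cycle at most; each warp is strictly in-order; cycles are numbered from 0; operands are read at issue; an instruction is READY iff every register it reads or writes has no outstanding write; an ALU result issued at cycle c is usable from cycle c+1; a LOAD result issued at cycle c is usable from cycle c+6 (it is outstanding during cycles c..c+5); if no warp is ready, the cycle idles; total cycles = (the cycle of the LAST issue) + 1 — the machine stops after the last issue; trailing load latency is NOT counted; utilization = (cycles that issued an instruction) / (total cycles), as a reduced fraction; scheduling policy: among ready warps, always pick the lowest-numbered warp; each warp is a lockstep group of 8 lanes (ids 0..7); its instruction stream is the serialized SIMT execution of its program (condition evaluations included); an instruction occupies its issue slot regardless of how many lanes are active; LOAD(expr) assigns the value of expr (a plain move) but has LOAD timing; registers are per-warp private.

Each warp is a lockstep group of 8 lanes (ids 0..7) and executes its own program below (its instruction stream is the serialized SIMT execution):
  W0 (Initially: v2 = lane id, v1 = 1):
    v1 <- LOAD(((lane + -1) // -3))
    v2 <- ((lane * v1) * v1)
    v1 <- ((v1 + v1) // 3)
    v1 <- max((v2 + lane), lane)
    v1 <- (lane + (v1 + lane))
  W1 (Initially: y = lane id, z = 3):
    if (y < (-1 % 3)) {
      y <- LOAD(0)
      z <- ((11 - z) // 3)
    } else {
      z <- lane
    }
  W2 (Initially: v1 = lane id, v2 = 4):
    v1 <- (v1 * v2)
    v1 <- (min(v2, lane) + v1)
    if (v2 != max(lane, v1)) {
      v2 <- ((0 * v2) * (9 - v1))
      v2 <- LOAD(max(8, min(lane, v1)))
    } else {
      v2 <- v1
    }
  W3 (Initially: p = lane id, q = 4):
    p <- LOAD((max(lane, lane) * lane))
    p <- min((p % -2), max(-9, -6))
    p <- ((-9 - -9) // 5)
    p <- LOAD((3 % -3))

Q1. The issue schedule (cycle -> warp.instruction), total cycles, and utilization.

cycle 0: W0.I0
cycle 1: W1.I0
cycle 2: W1.I1
cycle 3: W1.I2
cycle 4: W1.I3
cycle 5: W2.I0
cycle 6: W0.I1
cycle 7: W0.I2
cycle 8: W0.I3
cycle 9: W0.I4
cycle 10: W2.I1
cycle 11: W2.I2
cycle 12: W2.I3
cycle 13: W2.I4
cycle 14: W3.I0
cycle 15: idle
cycle 16: idle
cycle 17: idle
cycle 18: idle
cycle 19: idle
cycle 20: W3.I1
cycle 21: W3.I2
cycle 22: W3.I3

Answer: 23 cycles, utilization 18/23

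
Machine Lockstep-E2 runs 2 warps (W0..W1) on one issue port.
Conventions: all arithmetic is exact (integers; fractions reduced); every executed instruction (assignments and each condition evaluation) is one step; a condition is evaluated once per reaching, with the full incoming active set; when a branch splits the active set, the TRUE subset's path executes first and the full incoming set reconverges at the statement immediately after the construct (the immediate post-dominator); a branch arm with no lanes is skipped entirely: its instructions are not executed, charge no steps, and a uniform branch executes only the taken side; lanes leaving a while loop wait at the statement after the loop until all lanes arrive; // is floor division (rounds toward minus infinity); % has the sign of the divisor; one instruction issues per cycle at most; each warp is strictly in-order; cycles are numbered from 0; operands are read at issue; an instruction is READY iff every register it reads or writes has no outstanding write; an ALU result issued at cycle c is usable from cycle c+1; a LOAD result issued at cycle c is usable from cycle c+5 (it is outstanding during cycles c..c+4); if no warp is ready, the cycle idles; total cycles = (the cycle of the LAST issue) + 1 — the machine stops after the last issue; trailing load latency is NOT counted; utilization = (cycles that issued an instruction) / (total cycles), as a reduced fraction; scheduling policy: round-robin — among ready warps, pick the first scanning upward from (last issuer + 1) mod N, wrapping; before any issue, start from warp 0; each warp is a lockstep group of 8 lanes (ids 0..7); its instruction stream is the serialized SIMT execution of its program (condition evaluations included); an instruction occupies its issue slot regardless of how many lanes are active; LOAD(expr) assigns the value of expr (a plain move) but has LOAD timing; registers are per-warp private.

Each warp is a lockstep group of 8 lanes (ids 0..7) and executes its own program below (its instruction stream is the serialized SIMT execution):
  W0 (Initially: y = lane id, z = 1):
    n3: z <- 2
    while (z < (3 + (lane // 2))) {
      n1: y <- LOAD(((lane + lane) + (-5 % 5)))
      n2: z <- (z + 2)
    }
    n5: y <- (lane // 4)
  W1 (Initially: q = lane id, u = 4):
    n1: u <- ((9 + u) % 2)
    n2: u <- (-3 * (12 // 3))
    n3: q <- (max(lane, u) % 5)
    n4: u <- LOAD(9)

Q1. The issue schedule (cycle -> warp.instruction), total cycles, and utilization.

cycle 0: W0.I0
cycle 1: W1.I0
cycle 2: W0.I1
cycle 3: W1.I1
cycle 4: W0.I2
cycle 5: W1.I2
cycle 6: W0.I3
cycle 7: W1.I3
cycle 8: W0.I4
cycle 9: W0.I5
cycle 10: W0.I6
cycle 11: W0.I7
cycle 12: idle
cycle 13: idle
cycle 14: W0.I8

Answer: 15 cycles, utilization 13/15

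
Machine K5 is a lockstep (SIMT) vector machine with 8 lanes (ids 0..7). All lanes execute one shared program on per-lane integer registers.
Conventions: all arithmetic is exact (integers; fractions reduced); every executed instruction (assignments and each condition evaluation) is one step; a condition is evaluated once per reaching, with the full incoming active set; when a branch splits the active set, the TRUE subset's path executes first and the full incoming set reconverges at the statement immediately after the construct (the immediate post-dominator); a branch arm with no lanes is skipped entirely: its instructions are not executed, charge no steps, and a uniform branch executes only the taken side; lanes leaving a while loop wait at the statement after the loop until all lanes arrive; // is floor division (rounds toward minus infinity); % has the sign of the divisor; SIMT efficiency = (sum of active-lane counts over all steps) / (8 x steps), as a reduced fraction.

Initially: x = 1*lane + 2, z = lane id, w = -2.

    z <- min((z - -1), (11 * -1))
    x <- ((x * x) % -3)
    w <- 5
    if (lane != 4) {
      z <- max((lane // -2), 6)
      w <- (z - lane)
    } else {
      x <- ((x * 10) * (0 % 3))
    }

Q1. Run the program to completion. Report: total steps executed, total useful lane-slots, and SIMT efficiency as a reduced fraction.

Answer: 7 steps, 47 useful, 47/56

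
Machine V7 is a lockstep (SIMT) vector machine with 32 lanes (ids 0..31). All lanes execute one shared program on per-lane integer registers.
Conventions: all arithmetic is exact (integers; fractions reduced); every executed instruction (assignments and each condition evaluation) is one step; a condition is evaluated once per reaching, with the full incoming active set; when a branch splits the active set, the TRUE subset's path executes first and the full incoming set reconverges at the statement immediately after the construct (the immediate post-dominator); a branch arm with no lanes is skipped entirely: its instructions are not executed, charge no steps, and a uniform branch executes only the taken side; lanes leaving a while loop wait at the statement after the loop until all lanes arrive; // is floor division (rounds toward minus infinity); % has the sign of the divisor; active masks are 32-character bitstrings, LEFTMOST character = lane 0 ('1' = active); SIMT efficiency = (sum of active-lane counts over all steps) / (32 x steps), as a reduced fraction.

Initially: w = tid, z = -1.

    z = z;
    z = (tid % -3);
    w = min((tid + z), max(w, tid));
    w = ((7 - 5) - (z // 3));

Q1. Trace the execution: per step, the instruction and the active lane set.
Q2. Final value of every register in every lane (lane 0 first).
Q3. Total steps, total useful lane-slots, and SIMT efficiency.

step 0: z <- z                       11111111111111111111111111111111
step 1: z <- (tid % -3)              11111111111111111111111111111111
step 2: w <- min((tid + z), max(w, tid)) 11111111111111111111111111111111
step 3: w <- ((7 - 5) - (z // 3))    11111111111111111111111111111111

Answer: 4 steps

w: 2,3,3,2,3,3,2,3,3,2,3,3,2,3,3,2,3,3,2,3,3,2,3,3,2,3,3,2,3,3,2,3
z: 0,-2,-1,0,-2,-1,0,-2,-1,0,-2,-1,0,-2,-1,0,-2,-1,0,-2,-1,0,-2,-1,0,-2,-1,0,-2,-1,0,-2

steps = 4; useful = 128; efficiency = 128/128 = 1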